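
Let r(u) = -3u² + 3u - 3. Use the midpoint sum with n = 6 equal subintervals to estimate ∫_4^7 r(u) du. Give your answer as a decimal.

Δu = (7 − 4)/6 = 0.5.
Midpoints: 4.25, 4.75, 5.25, 5.75, 6.25, 6.75.
r(4.25) = -44.4375, r(4.75) = -56.4375, r(5.25) = -69.9375, r(5.75) = -84.9375, r(6.25) = -101.4375, r(6.75) = -119.4375.
Sum = Δu · [r(4.25) + r(4.75) + r(5.25) + ...].
Sum = -238.3125.

-238.3125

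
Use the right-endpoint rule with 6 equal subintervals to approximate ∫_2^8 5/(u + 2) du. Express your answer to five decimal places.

Δu = (8 − 2)/6 = 1.
Right endpoints: 3, 4, 5, 6, 7, 8.
f(3) = 1, f(4) = 5/6, f(5) = 5/7, f(6) = 0.625, f(7) = 5/9, f(8) = 0.5.
Sum = Δu · [f(3) + f(4) + f(5) + ...].
Sum ≈ 4.22817.

4.22817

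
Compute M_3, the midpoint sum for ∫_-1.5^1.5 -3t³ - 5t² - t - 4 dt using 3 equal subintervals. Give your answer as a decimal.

Δt = (1.5 − (-1.5))/3 = 1.
Midpoints: -1, 0, 1.
f(-1) = -5, f(0) = -4, f(1) = -13.
Sum = Δt · [f(-1) + f(0) + f(1)].
Sum = -22.

-22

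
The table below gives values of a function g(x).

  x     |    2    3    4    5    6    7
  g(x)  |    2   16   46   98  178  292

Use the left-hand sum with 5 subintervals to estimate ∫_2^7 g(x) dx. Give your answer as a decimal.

Δx = 1.
Sum = 1·[2 + 16 + 46 + 98 + 178] = 340.

340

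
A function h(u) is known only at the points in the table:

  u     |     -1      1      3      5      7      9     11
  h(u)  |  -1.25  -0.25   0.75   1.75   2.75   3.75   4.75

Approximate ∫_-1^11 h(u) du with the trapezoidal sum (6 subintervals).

Δu = 2.
T_6 = (2/2)·[(-1.25) + 2·(-0.25) + 2·0.75 + 2·1.75 + 2·2.75 + 2·3.75 + 4.75] = 21.

21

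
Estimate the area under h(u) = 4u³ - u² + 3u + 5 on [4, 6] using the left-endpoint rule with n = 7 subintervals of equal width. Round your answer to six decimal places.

946.081633

Δu = (6 − 4)/7 = 2/7.
Left endpoints: 4, 30/7, 32/7, 34/7, 36/7, 38/7, 40/7.
h(4) = 257, h(30/7) = 107825/343, h(32/7) = 130323/343, h(34/7) = 155837/343, h(36/7) = 184559/343, h(38/7) = 216681/343, h(40/7) = 252395/343.
Sum = Δu · [h(4) + h(30/7) + h(32/7) + ...].
Sum ≈ 946.081633.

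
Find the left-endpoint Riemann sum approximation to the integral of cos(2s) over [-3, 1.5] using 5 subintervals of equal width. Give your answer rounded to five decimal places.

0.82819

Δs = (1.5 − (-3))/5 = 0.9.
Left endpoints: -3, -2.1, -1.2, -0.3, 0.6.
f(-3) ≈ 0.96017, f(-2.1) ≈ -0.49026, f(-1.2) ≈ -0.73739, f(-0.3) ≈ 0.82534, f(0.6) ≈ 0.36236.
Sum = Δs · [f(-3) + f(-2.1) + f(-1.2) + f(-0.3) + f(0.6)].
Sum ≈ 0.82819.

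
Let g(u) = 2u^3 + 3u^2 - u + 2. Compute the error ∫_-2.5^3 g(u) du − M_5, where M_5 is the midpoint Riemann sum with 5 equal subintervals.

2.495625

Exact integral: ∫_-2.5^3 g(u) du = 73.21875.
M_5 = 70.723125.
Error = 73.21875 − 70.723125 = 2.495625.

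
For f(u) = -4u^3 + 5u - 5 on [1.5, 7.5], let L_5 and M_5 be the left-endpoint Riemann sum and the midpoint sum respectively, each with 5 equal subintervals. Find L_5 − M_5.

869.76

L_5 = -2145.36.
M_5 = -3015.12.
L_5 − M_5 = 869.76.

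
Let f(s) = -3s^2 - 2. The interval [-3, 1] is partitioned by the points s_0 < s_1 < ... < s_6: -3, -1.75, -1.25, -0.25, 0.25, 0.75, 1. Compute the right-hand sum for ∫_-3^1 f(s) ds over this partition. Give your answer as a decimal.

Subinterval widths: 1.25, 0.5, 1, 0.5, 0.5, 0.25.
Right endpoints: -1.75, -1.25, -0.25, 0.25, 0.75, 1.
f(-1.75) = -11.1875, f(-1.25) = -6.6875, f(-0.25) = -2.1875, f(0.25) = -2.1875, f(0.75) = -3.6875, f(1) = -5.
Sum = Σ Δs_i · f(s_i).
Sum = -23.703125.

-23.703125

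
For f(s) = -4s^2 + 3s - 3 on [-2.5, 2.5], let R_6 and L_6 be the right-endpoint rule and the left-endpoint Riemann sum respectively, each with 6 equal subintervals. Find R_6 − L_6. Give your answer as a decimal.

R_6 ≈ -52.731481.
L_6 ≈ -65.231481.
R_6 − L_6 = 12.5.

12.5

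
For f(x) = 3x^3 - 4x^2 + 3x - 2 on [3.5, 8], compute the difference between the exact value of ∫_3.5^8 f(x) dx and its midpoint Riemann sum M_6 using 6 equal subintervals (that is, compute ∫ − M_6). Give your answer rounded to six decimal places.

10.072266

Exact integral: ∫_3.5^8 f(x) dx = 2402.578125.
M_6 ≈ 2392.50585938.
Error ≈ 2402.578125 − 2392.50585938 ≈ 10.072266.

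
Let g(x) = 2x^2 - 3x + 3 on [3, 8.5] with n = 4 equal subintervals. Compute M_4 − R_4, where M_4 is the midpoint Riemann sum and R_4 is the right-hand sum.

-80.82421875

M_4 = 311.30859375.
R_4 = 392.1328125.
M_4 − R_4 = -80.82421875.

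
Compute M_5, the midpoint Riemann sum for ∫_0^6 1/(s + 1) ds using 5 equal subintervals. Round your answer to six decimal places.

1.896841

Δs = (6 − 0)/5 = 1.2.
Midpoints: 0.6, 1.8, 3, 4.2, 5.4.
f(0.6) = 0.625, f(1.8) = 5/14, f(3) = 0.25, f(4.2) = 5/26, f(5.4) = 0.15625.
Sum = Δs · [f(0.6) + f(1.8) + f(3) + f(4.2) + f(5.4)].
Sum ≈ 1.896841.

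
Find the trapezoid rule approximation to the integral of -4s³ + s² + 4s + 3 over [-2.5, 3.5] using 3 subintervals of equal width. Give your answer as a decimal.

-81.5

Δs = (3.5 − (-2.5))/3 = 2.
f(-2.5) = 61.75, f(-0.5) = 1.75, f(1.5) = -2.25, f(3.5) = -142.25.
T_3 = (Δs/2)·[f(s_0) + 2f(s_1) + 2f(s_2) + f(s_3)].
Sum = -81.5.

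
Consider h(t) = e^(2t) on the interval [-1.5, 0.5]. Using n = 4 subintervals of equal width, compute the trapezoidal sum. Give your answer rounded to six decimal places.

Δt = (0.5 − (-1.5))/4 = 0.5.
h(-1.5) ≈ 0.049787, h(-1) ≈ 0.135335, h(-0.5) ≈ 0.367879, h(0) ≈ 1.000000, h(0.5) ≈ 2.718282.
T_4 = (Δt/2)·[h(t_0) + 2h(t_1) + 2h(t_2) + 2h(t_3) + h(t_4)].
Sum ≈ 1.443625.

1.443625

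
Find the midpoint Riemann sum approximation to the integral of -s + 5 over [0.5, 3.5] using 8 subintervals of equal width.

Δs = (3.5 − 0.5)/8 = 0.375.
Midpoints: 0.6875, 1.0625, 1.4375, 1.8125, 2.1875, 2.5625, 2.9375, 3.3125.
f(0.6875) = 4.3125, f(1.0625) = 3.9375, f(1.4375) = 3.5625, f(1.8125) = 3.1875, f(2.1875) = 2.8125, f(2.5625) = 2.4375, f(2.9375) = 2.0625, f(3.3125) = 1.6875.
Sum = Δs · [f(0.6875) + f(1.0625) + f(1.4375) + ...].
Sum = 9.

9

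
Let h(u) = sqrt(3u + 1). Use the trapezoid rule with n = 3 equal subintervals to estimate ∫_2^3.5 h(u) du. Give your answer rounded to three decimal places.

Δu = (3.5 − 2)/3 = 0.5.
h(2) ≈ 2.646, h(2.5) ≈ 2.915, h(3) ≈ 3.162, h(3.5) ≈ 3.391.
T_3 = (Δu/2)·[h(u_0) + 2h(u_1) + 2h(u_2) + h(u_3)].
Sum ≈ 4.548.

4.548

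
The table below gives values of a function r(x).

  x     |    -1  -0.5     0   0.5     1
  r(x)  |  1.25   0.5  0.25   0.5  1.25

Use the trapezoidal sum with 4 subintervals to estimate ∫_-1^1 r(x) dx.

Δx = 0.5.
T_4 = (0.5/2)·[1.25 + 2·0.5 + 2·0.25 + 2·0.5 + 1.25] = 1.25.

1.25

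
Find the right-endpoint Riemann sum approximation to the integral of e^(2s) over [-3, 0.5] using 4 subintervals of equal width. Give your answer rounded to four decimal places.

Δs = (0.5 − (-3))/4 = 0.875.
Right endpoints: -2.125, -1.25, -0.375, 0.5.
f(-2.125) ≈ 0.0143, f(-1.25) ≈ 0.0821, f(-0.375) ≈ 0.4724, f(0.5) ≈ 2.7183.
Sum = Δs · [f(-2.125) + f(-1.25) + f(-0.375) + f(0.5)].
Sum ≈ 2.8761.

2.8761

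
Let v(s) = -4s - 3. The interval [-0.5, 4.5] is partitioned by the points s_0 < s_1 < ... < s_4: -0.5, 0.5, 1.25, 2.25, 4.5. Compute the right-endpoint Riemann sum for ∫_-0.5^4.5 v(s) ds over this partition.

-70.25

Subinterval widths: 1, 0.75, 1, 2.25.
Right endpoints: 0.5, 1.25, 2.25, 4.5.
v(0.5) = -5, v(1.25) = -8, v(2.25) = -12, v(4.5) = -21.
Sum = Σ Δs_i · v(s_i).
Sum = -70.25.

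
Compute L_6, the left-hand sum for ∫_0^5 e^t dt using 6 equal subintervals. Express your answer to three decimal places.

94.425

Δt = (5 − 0)/6 = 5/6.
Left endpoints: 0, 5/6, 5/3, 2.5, 10/3, 25/6.
f(0) ≈ 1.000, f(5/6) ≈ 2.301, f(5/3) ≈ 5.294, f(2.5) ≈ 12.182, f(10/3) ≈ 28.032, f(25/6) ≈ 64.500.
Sum = Δt · [f(0) + f(5/6) + f(5/3) + ...].
Sum ≈ 94.425.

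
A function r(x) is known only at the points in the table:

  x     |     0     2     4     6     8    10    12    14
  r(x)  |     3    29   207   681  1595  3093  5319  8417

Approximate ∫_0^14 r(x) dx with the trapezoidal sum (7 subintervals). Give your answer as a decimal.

30268

Δx = 2.
T_7 = (2/2)·[3 + 2·29 + 2·207 + 2·681 + 2·1595 + 2·3093 + 2·5319 + 8417] = 30268.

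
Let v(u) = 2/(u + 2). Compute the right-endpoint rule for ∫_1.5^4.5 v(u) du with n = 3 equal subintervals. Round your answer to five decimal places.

Δu = (4.5 − 1.5)/3 = 1.
Right endpoints: 2.5, 3.5, 4.5.
v(2.5) = 4/9, v(3.5) = 4/11, v(4.5) = 4/13.
Sum = Δu · [v(2.5) + v(3.5) + v(4.5)].
Sum ≈ 1.11577.

1.11577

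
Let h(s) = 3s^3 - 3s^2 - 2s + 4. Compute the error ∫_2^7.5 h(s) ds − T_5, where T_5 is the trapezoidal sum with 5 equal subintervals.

-44.089375

Exact integral: ∫_2^7.5 h(s) ds = 1916.921875.
T_5 = 1961.01125.
Error = 1916.921875 − 1961.01125 = -44.089375.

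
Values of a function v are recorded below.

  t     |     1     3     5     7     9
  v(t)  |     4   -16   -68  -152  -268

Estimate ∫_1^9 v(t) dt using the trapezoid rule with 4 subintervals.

-736

Δt = 2.
T_4 = (2/2)·[4 + 2·(-16) + 2·(-68) + 2·(-152) + (-268)] = -736.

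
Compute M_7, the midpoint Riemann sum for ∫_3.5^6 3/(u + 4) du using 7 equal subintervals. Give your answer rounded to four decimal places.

0.8629

Δu = (6 − 3.5)/7 = 5/14.
Midpoints: 103/28, 113/28, 123/28, 4.75, 143/28, 153/28, 163/28.
f(103/28) = 84/215, f(113/28) = 28/75, f(123/28) = 84/235, f(4.75) = 12/35, f(143/28) = 28/85, f(153/28) = 84/265, f(163/28) = 84/275.
Sum = Δu · [f(103/28) + f(113/28) + f(123/28) + ...].
Sum ≈ 0.8629.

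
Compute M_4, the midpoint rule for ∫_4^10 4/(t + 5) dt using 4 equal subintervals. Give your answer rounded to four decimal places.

Δt = (10 − 4)/4 = 1.5.
Midpoints: 4.75, 6.25, 7.75, 9.25.
f(4.75) = 16/39, f(6.25) = 16/45, f(7.75) = 16/51, f(9.25) = 16/57.
Sum = Δt · [f(4.75) + f(6.25) + f(7.75) + f(9.25)].
Sum ≈ 2.0404.

2.0404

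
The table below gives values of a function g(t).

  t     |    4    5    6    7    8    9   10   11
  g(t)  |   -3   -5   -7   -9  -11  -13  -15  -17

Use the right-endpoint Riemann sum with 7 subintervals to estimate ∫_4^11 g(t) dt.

-77

Δt = 1.
Sum = 1·[(-5) + (-7) + (-9) + (-11) + (-13) + (-15) + (-17)] = -77.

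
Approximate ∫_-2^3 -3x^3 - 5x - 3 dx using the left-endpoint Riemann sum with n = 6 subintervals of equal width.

-24.6875

Δx = (3 − (-2))/6 = 5/6.
Left endpoints: -2, -7/6, -1/3, 0.5, 4/3, 13/6.
f(-2) = 31, f(-7/6) = 547/72, f(-1/3) = -11/9, f(0.5) = -5.875, f(4/3) = -151/9, f(13/6) = -3193/72.
Sum = Δx · [f(-2) + f(-7/6) + f(-1/3) + ...].
Sum = -24.6875.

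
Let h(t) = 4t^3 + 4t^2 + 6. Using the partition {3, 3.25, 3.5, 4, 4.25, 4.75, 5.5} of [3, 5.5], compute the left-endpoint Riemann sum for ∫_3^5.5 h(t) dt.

865

Subinterval widths: 0.25, 0.25, 0.5, 0.25, 0.5, 0.75.
Left endpoints: 3, 3.25, 3.5, 4, 4.25, 4.75.
h(3) = 150, h(3.25) = 185.5625, h(3.5) = 226.5, h(4) = 326, h(4.25) = 385.3125, h(4.75) = 524.9375.
Sum = Σ Δt_i · h(t_i).
Sum = 865.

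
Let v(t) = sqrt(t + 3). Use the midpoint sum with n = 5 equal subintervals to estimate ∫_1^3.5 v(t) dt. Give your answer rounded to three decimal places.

Δt = (3.5 − 1)/5 = 0.5.
Midpoints: 1.25, 1.75, 2.25, 2.75, 3.25.
v(1.25) ≈ 2.062, v(1.75) ≈ 2.179, v(2.25) ≈ 2.291, v(2.75) ≈ 2.398, v(3.25) ≈ 2.500.
Sum = Δt · [v(1.25) + v(1.75) + v(2.25) + v(2.75) + v(3.25)].
Sum ≈ 5.715.

5.715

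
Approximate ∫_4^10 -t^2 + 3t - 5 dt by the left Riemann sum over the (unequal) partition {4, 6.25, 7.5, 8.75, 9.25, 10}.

Subinterval widths: 2.25, 1.25, 1.25, 0.5, 0.75.
Left endpoints: 4, 6.25, 7.5, 8.75, 9.25.
f(4) = -9, f(6.25) = -25.3125, f(7.5) = -38.75, f(8.75) = -55.3125, f(9.25) = -62.8125.
Sum = Σ Δt_i · f(t_i).
Sum = -175.09375.

-175.09375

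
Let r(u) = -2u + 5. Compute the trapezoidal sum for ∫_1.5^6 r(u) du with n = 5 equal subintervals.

Δu = (6 − 1.5)/5 = 0.9.
r(1.5) = 2, r(2.4) = 0.2, r(3.3) = -1.6, r(4.2) = -3.4, r(5.1) = -5.2, r(6) = -7.
T_5 = (Δu/2)·[r(u_0) + 2r(u_1) + ... + 2r(u_{4}) + r(u_5)].
Sum = -11.25.

-11.25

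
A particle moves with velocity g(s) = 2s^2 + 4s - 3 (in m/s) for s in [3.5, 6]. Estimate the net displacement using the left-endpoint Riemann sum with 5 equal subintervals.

Δs = (6 − 3.5)/5 = 0.5.
Left endpoints: 3.5, 4, 4.5, 5, 5.5.
g(3.5) = 35.5, g(4) = 45, g(4.5) = 55.5, g(5) = 67, g(5.5) = 79.5.
Sum = Δs · [g(3.5) + g(4) + g(4.5) + g(5) + g(5.5)].
Sum = 141.25.

141.25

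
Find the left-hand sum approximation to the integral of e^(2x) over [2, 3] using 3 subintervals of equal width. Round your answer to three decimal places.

122.689

Δx = (3 − 2)/3 = 1/3.
Left endpoints: 2, 7/3, 8/3.
f(2) ≈ 54.598, f(7/3) ≈ 106.343, f(8/3) ≈ 207.127.
Sum = Δx · [f(2) + f(7/3) + f(8/3)].
Sum ≈ 122.689.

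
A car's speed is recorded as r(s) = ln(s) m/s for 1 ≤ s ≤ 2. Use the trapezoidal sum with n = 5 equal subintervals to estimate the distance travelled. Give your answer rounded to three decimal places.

0.385

Δs = (2 − 1)/5 = 0.2.
r(1) ≈ 0.000, r(1.2) ≈ 0.182, r(1.4) ≈ 0.336, r(1.6) ≈ 0.470, r(1.8) ≈ 0.588, r(2) ≈ 0.693.
T_5 = (Δs/2)·[r(s_0) + 2r(s_1) + ... + 2r(s_{4}) + r(s_5)].
Sum ≈ 0.385.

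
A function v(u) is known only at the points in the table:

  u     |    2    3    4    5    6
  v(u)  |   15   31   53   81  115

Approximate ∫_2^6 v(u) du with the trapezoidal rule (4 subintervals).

230

Δu = 1.
T_4 = (1/2)·[15 + 2·31 + 2·53 + 2·81 + 115] = 230.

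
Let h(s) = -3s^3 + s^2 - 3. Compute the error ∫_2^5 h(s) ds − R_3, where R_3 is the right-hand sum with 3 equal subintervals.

180.25

Exact integral: ∫_2^5 h(s) ds = -426.75.
R_3 = -607.
Error = -426.75 − (-607) = 180.25.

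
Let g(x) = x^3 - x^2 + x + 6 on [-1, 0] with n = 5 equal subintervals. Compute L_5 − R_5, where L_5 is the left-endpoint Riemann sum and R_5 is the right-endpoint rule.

L_5 = 4.6.
R_5 = 5.2.
L_5 − R_5 = -0.6.

-0.6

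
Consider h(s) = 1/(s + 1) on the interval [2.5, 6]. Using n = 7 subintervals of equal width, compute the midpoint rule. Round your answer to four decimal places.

Δs = (6 − 2.5)/7 = 0.5.
Midpoints: 2.75, 3.25, 3.75, 4.25, 4.75, 5.25, 5.75.
h(2.75) = 4/15, h(3.25) = 4/17, h(3.75) = 4/19, h(4.25) = 4/21, h(4.75) = 4/23, h(5.25) = 0.16, h(5.75) = 4/27.
Sum = Δs · [h(2.75) + h(3.25) + h(3.75) + ...].
Sum ≈ 0.6925.

0.6925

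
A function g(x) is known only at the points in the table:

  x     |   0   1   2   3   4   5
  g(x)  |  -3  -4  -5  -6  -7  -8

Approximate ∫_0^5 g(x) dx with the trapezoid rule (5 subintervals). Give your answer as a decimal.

-27.5

Δx = 1.
T_5 = (1/2)·[(-3) + 2·(-4) + 2·(-5) + 2·(-6) + 2·(-7) + (-8)] = -27.5.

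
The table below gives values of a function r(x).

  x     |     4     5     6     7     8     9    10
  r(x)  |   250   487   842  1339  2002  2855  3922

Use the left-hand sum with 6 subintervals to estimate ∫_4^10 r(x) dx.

7775

Δx = 1.
Sum = 1·[250 + 487 + 842 + 1339 + 2002 + 2855] = 7775.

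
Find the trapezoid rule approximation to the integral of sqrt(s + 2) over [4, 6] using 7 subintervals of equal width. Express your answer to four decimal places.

Δs = (6 − 4)/7 = 2/7.
f(4) ≈ 2.4495, f(30/7) ≈ 2.5071, f(32/7) ≈ 2.5635, f(34/7) ≈ 2.6186, f(36/7) ≈ 2.6726, f(38/7) ≈ 2.7255, f(40/7) ≈ 2.7775, f(6) ≈ 2.8284.
T_7 = (Δs/2)·[f(s_0) + 2f(s_1) + ... + 2f(s_{6}) + f(s_7)].
Sum ≈ 5.2868.

5.2868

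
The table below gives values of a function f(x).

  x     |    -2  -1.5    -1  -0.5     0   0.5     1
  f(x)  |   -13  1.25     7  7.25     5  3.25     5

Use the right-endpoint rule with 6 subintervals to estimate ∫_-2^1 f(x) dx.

14.375

Δx = 0.5.
Sum = 0.5·[1.25 + 7 + 7.25 + 5 + 3.25 + 5] = 14.375.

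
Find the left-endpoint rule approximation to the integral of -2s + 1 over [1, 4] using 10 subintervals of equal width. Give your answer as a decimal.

Δs = (4 − 1)/10 = 0.3.
Left endpoints: 1, 1.3, 1.6, 1.9, 2.2, 2.5, 2.8, 3.1, 3.4, 3.7.
f(1) = -1, f(1.3) = -1.6, f(1.6) = -2.2, f(1.9) = -2.8, f(2.2) = -3.4, f(2.5) = -4, f(2.8) = -4.6, f(3.1) = -5.2, f(3.4) = -5.8, f(3.7) = -6.4.
Sum = Δs · [f(1) + f(1.3) + f(1.6) + ...].
Sum = -11.1.

-11.1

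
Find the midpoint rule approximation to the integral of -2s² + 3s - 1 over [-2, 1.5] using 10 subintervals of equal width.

Δs = (1.5 − (-2))/10 = 0.35.
Midpoints: -1.825, -1.475, -1.125, -0.775, -0.425, -0.075, 0.275, 0.625, 0.975, 1.325.
f(-1.825) = -13.13625, f(-1.475) = -9.77625, f(-1.125) = -6.90625, f(-0.775) = -4.52625, f(-0.425) = -2.63625, f(-0.075) = -1.23625, f(0.275) = -0.32625, f(0.625) = 0.09375, f(0.975) = 0.02375, f(1.325) = -0.53625.
Sum = Δs · [f(-1.825) + f(-1.475) + f(-1.125) + ...].
Sum = -13.636875.

-13.636875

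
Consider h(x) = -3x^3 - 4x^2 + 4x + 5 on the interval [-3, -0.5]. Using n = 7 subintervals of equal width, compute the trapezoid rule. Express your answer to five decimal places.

Δx = (-0.5 − (-3))/7 = 5/14.
h(-3) = 38, h(-37/14) = 60007/2744, h(-16/7) = 3699/343, h(-27/14) = 10777/2744, h(-11/7) = 164/343, h(-17/14) = -1053/2744, h(-6/7) = 179/343, h(-0.5) = 2.375.
T_7 = (Δx/2)·[h(x_0) + 2h(x_1) + ... + 2h(x_{6}) + h(x_7)].
Sum ≈ 20.49426.

20.49426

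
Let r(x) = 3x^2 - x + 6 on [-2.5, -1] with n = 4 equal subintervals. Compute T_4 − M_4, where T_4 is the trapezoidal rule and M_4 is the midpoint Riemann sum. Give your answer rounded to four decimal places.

T_4 = 26.35546875.
M_4 ≈ 26.197266.
T_4 − M_4 ≈ 0.1582.

0.1582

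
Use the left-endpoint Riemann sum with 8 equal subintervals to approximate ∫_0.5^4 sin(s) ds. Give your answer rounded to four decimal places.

1.7771

Δs = (4 − 0.5)/8 = 0.4375.
Left endpoints: 0.5, 0.9375, 1.375, 1.8125, 2.25, 2.6875, 3.125, 3.5625.
f(0.5) ≈ 0.4794, f(0.9375) ≈ 0.8061, f(1.375) ≈ 0.9809, f(1.8125) ≈ 0.9709, f(2.25) ≈ 0.7781, f(2.6875) ≈ 0.4386, f(3.125) ≈ 0.0166, f(3.5625) ≈ -0.4086.
Sum = Δs · [f(0.5) + f(0.9375) + f(1.375) + ...].
Sum ≈ 1.7771.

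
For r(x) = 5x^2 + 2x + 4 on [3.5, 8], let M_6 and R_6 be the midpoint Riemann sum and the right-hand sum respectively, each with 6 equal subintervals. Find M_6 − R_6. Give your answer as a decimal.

-103.5703125

M_6 = 850.5703125.
R_6 = 954.140625.
M_6 − R_6 = -103.5703125.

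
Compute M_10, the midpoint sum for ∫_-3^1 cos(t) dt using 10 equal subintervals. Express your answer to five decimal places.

0.98917

Δt = (1 − (-3))/10 = 0.4.
Midpoints: -2.8, -2.4, -2, -1.6, -1.2, -0.8, -0.4, 0, 0.4, 0.8.
f(-2.8) ≈ -0.94222, f(-2.4) ≈ -0.73739, f(-2) ≈ -0.41615, f(-1.6) ≈ -0.02920, f(-1.2) ≈ 0.36236, f(-0.8) ≈ 0.69671, f(-0.4) ≈ 0.92106, f(0) ≈ 1.00000, f(0.4) ≈ 0.92106, f(0.8) ≈ 0.69671.
Sum = Δt · [f(-2.8) + f(-2.4) + f(-2) + ...].
Sum ≈ 0.98917.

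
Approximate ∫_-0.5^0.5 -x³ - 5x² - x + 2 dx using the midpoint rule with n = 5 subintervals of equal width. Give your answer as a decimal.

Δx = (0.5 − (-0.5))/5 = 0.2.
Midpoints: -0.4, -0.2, 0, 0.2, 0.4.
f(-0.4) = 1.664, f(-0.2) = 2.008, f(0) = 2, f(0.2) = 1.592, f(0.4) = 0.736.
Sum = Δx · [f(-0.4) + f(-0.2) + f(0) + f(0.2) + f(0.4)].
Sum = 1.6.

1.6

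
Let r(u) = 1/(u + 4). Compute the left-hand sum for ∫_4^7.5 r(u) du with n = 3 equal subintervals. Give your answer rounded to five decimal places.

Δu = (7.5 − 4)/3 = 7/6.
Left endpoints: 4, 31/6, 19/3.
r(4) = 0.125, r(31/6) = 6/55, r(19/3) = 3/31.
Sum = Δu · [r(4) + r(31/6) + r(19/3)].
Sum ≈ 0.38601.

0.38601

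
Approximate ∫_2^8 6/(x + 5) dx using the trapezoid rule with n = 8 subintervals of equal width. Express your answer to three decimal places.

3.718

Δx = (8 − 2)/8 = 0.75.
f(2) = 6/7, f(2.75) = 24/31, f(3.5) = 12/17, f(4.25) = 24/37, f(5) = 0.6, f(5.75) = 24/43, f(6.5) = 12/23, f(7.25) = 24/49, f(8) = 6/13.
T_8 = (Δx/2)·[f(x_0) + 2f(x_1) + ... + 2f(x_{7}) + f(x_8)].
Sum ≈ 3.718.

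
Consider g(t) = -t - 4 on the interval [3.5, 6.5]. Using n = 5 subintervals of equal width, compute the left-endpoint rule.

-26.1

Δt = (6.5 − 3.5)/5 = 0.6.
Left endpoints: 3.5, 4.1, 4.7, 5.3, 5.9.
g(3.5) = -7.5, g(4.1) = -8.1, g(4.7) = -8.7, g(5.3) = -9.3, g(5.9) = -9.9.
Sum = Δt · [g(3.5) + g(4.1) + g(4.7) + g(5.3) + g(5.9)].
Sum = -26.1.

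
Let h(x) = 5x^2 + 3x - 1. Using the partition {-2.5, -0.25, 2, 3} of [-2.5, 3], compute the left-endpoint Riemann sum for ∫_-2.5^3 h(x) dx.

72.953125

Subinterval widths: 2.25, 2.25, 1.
Left endpoints: -2.5, -0.25, 2.
h(-2.5) = 22.75, h(-0.25) = -1.4375, h(2) = 25.
Sum = Σ Δx_i · h(x_i).
Sum = 72.953125.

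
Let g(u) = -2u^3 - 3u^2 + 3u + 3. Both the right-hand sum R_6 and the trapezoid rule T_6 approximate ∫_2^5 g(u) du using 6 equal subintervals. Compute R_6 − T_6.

R_6 = -456.
T_6 = -384.
R_6 − T_6 = -72.

-72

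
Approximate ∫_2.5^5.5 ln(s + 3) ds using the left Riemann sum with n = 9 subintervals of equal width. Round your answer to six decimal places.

Δs = (5.5 − 2.5)/9 = 1/3.
Left endpoints: 2.5, 17/6, 19/6, 3.5, 23/6, 25/6, 4.5, 29/6, 31/6.
f(2.5) ≈ 1.704748, f(17/6) ≈ 1.763589, f(19/6) ≈ 1.819158, f(3.5) ≈ 1.871802, f(23/6) ≈ 1.921813, f(25/6) ≈ 1.969441, f(4.5) ≈ 2.014903, f(29/6) ≈ 2.058388, f(31/6) ≈ 2.100061.
Sum = Δs · [f(2.5) + f(17/6) + f(19/6) + ...].
Sum ≈ 5.741301.

5.741301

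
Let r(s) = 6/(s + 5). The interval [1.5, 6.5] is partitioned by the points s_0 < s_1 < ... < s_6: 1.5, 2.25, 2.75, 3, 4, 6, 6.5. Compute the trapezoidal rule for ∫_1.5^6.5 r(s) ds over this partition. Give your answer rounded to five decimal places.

3.43472

Subinterval widths: 0.75, 0.5, 0.25, 1, 2, 0.5.
r(1.5) = 12/13, r(2.25) = 24/29, r(2.75) = 24/31, r(3) = 0.75, r(4) = 2/3, r(6) = 6/11, r(6.5) = 12/23.
On each subinterval the trapezoid contributes (Δs_i/2)·[r(s_{i-1}) + r(s_i)].
Sum ≈ 3.43472.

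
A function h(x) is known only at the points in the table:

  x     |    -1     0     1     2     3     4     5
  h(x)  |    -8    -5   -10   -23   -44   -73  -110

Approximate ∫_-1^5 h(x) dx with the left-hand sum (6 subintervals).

-163

Δx = 1.
Sum = 1·[(-8) + (-5) + (-10) + (-23) + (-44) + (-73)] = -163.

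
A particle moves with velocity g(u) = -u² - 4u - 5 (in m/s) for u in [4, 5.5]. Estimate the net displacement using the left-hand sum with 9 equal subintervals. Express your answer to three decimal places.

Δu = (5.5 − 4)/9 = 1/6.
Left endpoints: 4, 25/6, 13/3, 4.5, 14/3, 29/6, 5, 31/6, 16/3.
g(4) = -37, g(25/6) = -1405/36, g(13/3) = -370/9, g(4.5) = -43.25, g(14/3) = -409/9, g(29/6) = -1717/36, g(5) = -50, g(31/6) = -1885/36, g(16/3) = -493/9.
Sum = Δu · [g(4) + g(25/6) + g(13/3) + ...].
Sum ≈ -68.444.

-68.444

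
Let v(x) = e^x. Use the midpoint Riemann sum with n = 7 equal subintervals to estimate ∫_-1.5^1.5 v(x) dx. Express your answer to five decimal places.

4.22614

Δx = (1.5 − (-1.5))/7 = 3/7.
Midpoints: -9/7, -6/7, -3/7, 0, 3/7, 6/7, 9/7.
v(-9/7) ≈ 0.27645, v(-6/7) ≈ 0.42437, v(-3/7) ≈ 0.65144, v(0) ≈ 1.00000, v(3/7) ≈ 1.53506, v(6/7) ≈ 2.35642, v(9/7) ≈ 3.61725.
Sum = Δx · [v(-9/7) + v(-6/7) + v(-3/7) + ...].
Sum ≈ 4.22614.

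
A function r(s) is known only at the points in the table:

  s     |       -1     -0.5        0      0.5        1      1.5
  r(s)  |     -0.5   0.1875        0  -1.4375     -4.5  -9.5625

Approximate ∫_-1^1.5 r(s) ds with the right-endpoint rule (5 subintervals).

-7.65625

Δs = 0.5.
Sum = 0.5·[0.1875 + 0 + (-1.4375) + (-4.5) + (-9.5625)] = -7.65625.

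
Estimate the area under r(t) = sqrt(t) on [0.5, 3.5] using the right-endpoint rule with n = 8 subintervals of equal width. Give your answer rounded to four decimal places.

Δt = (3.5 − 0.5)/8 = 0.375.
Right endpoints: 0.875, 1.25, 1.625, 2, 2.375, 2.75, 3.125, 3.5.
r(0.875) ≈ 0.9354, r(1.25) ≈ 1.1180, r(1.625) ≈ 1.2748, r(2) ≈ 1.4142, r(2.375) ≈ 1.5411, r(2.75) ≈ 1.6583, r(3.125) ≈ 1.7678, r(3.5) ≈ 1.8708.
Sum = Δt · [r(0.875) + r(1.25) + r(1.625) + ...].
Sum ≈ 4.3427.

4.3427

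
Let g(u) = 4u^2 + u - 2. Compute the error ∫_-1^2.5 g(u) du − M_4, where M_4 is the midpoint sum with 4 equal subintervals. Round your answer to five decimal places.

Exact integral: ∫_-1^2.5 g(u) du ≈ 17.7916667.
M_4 = 16.8984375.
Error ≈ 17.7916667 − 16.8984375 ≈ 0.89323.

0.89323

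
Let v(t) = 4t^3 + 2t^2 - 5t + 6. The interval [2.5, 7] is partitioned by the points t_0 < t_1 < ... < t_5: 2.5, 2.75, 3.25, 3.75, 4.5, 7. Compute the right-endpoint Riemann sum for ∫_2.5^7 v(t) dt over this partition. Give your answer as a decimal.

Subinterval widths: 0.25, 0.5, 0.5, 0.75, 2.5.
Right endpoints: 2.75, 3.25, 3.75, 4.5, 7.
v(2.75) = 90.5625, v(3.25) = 148.1875, v(3.75) = 226.3125, v(4.5) = 388.5, v(7) = 1441.
Sum = Σ Δt_i · v(t_i).
Sum = 4103.765625.

4103.765625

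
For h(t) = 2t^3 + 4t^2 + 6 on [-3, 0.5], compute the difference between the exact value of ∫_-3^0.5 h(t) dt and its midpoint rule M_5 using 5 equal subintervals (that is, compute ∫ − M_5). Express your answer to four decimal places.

Exact integral: ∫_-3^0.5 h(t) dt ≈ 16.697917.
M_5 = 17.198125.
Error ≈ 16.697917 − 17.198125 ≈ -0.5002.

-0.5002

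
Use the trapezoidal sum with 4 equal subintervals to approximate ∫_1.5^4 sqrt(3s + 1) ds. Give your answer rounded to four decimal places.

7.5424

Δs = (4 − 1.5)/4 = 0.625.
f(1.5) ≈ 2.3452, f(2.125) ≈ 2.7157, f(2.75) ≈ 3.0414, f(3.375) ≈ 3.3354, f(4) ≈ 3.6056.
T_4 = (Δs/2)·[f(s_0) + 2f(s_1) + 2f(s_2) + 2f(s_3) + f(s_4)].
Sum ≈ 7.5424.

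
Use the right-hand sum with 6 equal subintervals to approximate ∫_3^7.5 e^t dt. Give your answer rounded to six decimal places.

Δt = (7.5 − 3)/6 = 0.75.
Right endpoints: 3.75, 4.5, 5.25, 6, 6.75, 7.5.
f(3.75) ≈ 42.521082, f(4.5) ≈ 90.017131, f(5.25) ≈ 190.566268, f(6) ≈ 403.428793, f(6.75) ≈ 854.058763, f(7.5) ≈ 1808.042414.
Sum = Δt · [f(3.75) + f(4.5) + f(5.25) + ...].
Sum ≈ 2541.475839.

2541.475839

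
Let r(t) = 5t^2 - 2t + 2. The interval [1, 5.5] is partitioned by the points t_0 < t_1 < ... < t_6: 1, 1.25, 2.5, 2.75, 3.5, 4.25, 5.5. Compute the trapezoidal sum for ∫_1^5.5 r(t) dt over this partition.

259.359375

Subinterval widths: 0.25, 1.25, 0.25, 0.75, 0.75, 1.25.
r(1) = 5, r(1.25) = 7.3125, r(2.5) = 28.25, r(2.75) = 34.3125, r(3.5) = 56.25, r(4.25) = 83.8125, r(5.5) = 142.25.
On each subinterval the trapezoid contributes (Δt_i/2)·[r(t_{i-1}) + r(t_i)].
Sum = 259.359375.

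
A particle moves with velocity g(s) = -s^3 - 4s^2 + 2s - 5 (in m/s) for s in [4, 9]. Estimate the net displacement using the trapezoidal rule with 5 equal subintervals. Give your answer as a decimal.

-2442.5

Δs = (9 − 4)/5 = 1.
g(4) = -125, g(5) = -220, g(6) = -353, g(7) = -530, g(8) = -757, g(9) = -1040.
T_5 = (Δs/2)·[g(s_0) + 2g(s_1) + ... + 2g(s_{4}) + g(s_5)].
Sum = -2442.5.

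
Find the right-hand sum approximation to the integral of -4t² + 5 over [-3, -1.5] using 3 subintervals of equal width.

Δt = (-1.5 − (-3))/3 = 0.5.
Right endpoints: -2.5, -2, -1.5.
f(-2.5) = -20, f(-2) = -11, f(-1.5) = -4.
Sum = Δt · [f(-2.5) + f(-2) + f(-1.5)].
Sum = -17.5.

-17.5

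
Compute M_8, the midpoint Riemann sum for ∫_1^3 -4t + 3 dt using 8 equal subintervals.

-10

Δt = (3 − 1)/8 = 0.25.
Midpoints: 1.125, 1.375, 1.625, 1.875, 2.125, 2.375, 2.625, 2.875.
f(1.125) = -1.5, f(1.375) = -2.5, f(1.625) = -3.5, f(1.875) = -4.5, f(2.125) = -5.5, f(2.375) = -6.5, f(2.625) = -7.5, f(2.875) = -8.5.
Sum = Δt · [f(1.125) + f(1.375) + f(1.625) + ...].
Sum = -10.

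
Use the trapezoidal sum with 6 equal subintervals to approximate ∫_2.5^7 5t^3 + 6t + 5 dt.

Δt = (7 − 2.5)/6 = 0.75.
f(2.5) = 98.125, f(3.25) = 196.140625, f(4) = 349, f(4.75) = 569.359375, f(5.5) = 869.875, f(6.25) = 1263.203125, f(7) = 1762.
T_6 = (Δt/2)·[f(t_0) + 2f(t_1) + ... + 2f(t_{5}) + f(t_6)].
Sum = 3133.23046875.

3133.23046875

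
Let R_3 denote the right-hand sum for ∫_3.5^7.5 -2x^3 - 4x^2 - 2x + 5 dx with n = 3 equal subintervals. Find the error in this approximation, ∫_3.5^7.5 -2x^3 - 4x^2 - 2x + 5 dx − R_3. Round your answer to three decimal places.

671.852

Exact integral: ∫_3.5^7.5 f(x) dx ≈ -2036.33333.
R_3 ≈ -2708.18519.
Error ≈ -2036.33333 − (-2708.18519) ≈ 671.852.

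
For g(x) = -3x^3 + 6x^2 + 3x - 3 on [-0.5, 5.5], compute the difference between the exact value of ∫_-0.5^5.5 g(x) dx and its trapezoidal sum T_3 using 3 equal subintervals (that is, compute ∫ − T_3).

Exact integral: ∫_-0.5^5.5 g(x) dx = -326.25.
T_3 = -392.25.
Error = -326.25 − (-392.25) = 66.

66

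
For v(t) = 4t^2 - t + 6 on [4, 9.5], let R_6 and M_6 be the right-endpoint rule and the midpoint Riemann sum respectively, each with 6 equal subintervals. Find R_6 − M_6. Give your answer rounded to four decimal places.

R_6 ≈ 1190.393519.
M_6 ≈ 1052.167824.
R_6 − M_6 ≈ 138.2257.

138.2257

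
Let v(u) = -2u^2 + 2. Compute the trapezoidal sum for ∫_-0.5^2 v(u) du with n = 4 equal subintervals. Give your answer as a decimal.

Δu = (2 − (-0.5))/4 = 0.625.
v(-0.5) = 1.5, v(0.125) = 1.96875, v(0.75) = 0.875, v(1.375) = -1.78125, v(2) = -6.
T_4 = (Δu/2)·[v(u_0) + 2v(u_1) + 2v(u_2) + 2v(u_3) + v(u_4)].
Sum = -0.7421875.

-0.7421875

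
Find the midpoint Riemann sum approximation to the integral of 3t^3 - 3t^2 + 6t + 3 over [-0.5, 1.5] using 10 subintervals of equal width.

12.24

Δt = (1.5 − (-0.5))/10 = 0.2.
Midpoints: -0.4, -0.2, 0, 0.2, 0.4, 0.6, 0.8, 1, 1.2, 1.4.
f(-0.4) = -0.072, f(-0.2) = 1.656, f(0) = 3, f(0.2) = 4.104, f(0.4) = 5.112, f(0.6) = 6.168, f(0.8) = 7.416, f(1) = 9, f(1.2) = 11.064, f(1.4) = 13.752.
Sum = Δt · [f(-0.4) + f(-0.2) + f(0) + ...].
Sum = 12.24.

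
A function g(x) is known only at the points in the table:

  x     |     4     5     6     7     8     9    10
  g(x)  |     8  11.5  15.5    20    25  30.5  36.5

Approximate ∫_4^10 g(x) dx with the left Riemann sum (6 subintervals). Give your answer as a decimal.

110.5

Δx = 1.
Sum = 1·[8 + 11.5 + 15.5 + 20 + 25 + 30.5] = 110.5.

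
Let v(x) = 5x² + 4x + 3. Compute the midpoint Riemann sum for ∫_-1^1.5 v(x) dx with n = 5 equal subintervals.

Δx = (1.5 − (-1))/5 = 0.5.
Midpoints: -0.75, -0.25, 0.25, 0.75, 1.25.
v(-0.75) = 2.8125, v(-0.25) = 2.3125, v(0.25) = 4.3125, v(0.75) = 8.8125, v(1.25) = 15.8125.
Sum = Δx · [v(-0.75) + v(-0.25) + v(0.25) + v(0.75) + v(1.25)].
Sum = 17.03125.

17.03125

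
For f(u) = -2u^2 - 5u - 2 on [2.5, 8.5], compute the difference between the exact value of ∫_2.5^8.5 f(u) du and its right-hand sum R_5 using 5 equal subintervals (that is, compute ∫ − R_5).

Exact integral: ∫_2.5^8.5 f(u) du = -576.
R_5 = -676.08.
Error = -576 − (-676.08) = 100.08.

100.08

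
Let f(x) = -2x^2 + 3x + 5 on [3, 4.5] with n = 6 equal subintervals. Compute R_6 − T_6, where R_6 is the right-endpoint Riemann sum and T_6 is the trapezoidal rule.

-2.25

R_6 = -20.65625.
T_6 = -18.40625.
R_6 − T_6 = -2.25.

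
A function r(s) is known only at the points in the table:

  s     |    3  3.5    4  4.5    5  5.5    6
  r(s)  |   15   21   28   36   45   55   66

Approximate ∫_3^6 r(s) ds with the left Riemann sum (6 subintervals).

100

Δs = 0.5.
Sum = 0.5·[15 + 21 + 28 + 36 + 45 + 55] = 100.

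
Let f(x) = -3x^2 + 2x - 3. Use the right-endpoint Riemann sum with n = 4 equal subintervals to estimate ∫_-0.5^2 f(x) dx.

Δx = (2 − (-0.5))/4 = 0.625.
Right endpoints: 0.125, 0.75, 1.375, 2.
f(0.125) = -2.796875, f(0.75) = -3.1875, f(1.375) = -5.921875, f(2) = -11.
Sum = Δx · [f(0.125) + f(0.75) + f(1.375) + f(2)].
Sum = -14.31640625.

-14.31640625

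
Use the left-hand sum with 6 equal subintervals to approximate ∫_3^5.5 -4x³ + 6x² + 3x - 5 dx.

-451.171875

Δx = (5.5 − 3)/6 = 5/12.
Left endpoints: 3, 41/12, 23/6, 4.25, 14/3, 61/12.
f(3) = -50, f(41/12) = -36395/432, f(23/6) = -7055/54, f(4.25) = -190.9375, f(14/3) = -7205/27, f(61/12) = -155575/432.
Sum = Δx · [f(3) + f(41/12) + f(23/6) + ...].
Sum = -451.171875.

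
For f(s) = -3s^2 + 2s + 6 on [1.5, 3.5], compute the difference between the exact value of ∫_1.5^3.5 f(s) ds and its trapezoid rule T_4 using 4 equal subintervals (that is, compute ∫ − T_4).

0.25

Exact integral: ∫_1.5^3.5 f(s) ds = -17.5.
T_4 = -17.75.
Error = -17.5 − (-17.75) = 0.25.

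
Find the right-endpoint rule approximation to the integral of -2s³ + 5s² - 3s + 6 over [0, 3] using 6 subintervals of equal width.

Δs = (3 − 0)/6 = 0.5.
Right endpoints: 0.5, 1, 1.5, 2, 2.5, 3.
f(0.5) = 5.5, f(1) = 6, f(1.5) = 6, f(2) = 4, f(2.5) = -1.5, f(3) = -12.
Sum = Δs · [f(0.5) + f(1) + f(1.5) + ...].
Sum = 4.

4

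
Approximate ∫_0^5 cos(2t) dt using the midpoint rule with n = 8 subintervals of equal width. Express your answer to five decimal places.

Δt = (5 − 0)/8 = 0.625.
Midpoints: 0.3125, 0.9375, 1.5625, 2.1875, 2.8125, 3.4375, 4.0625, 4.6875.
f(0.3125) ≈ 0.81096, f(0.9375) ≈ -0.29953, f(1.5625) ≈ -0.99986, f(2.1875) ≈ -0.33102, f(2.8125) ≈ 0.79110, f(3.4375) ≈ 0.82993, f(4.0625) ≈ -0.26771, f(4.6875) ≈ -0.99876.
Sum = Δt · [f(0.3125) + f(0.9375) + f(1.5625) + ...].
Sum ≈ -0.29056.

-0.29056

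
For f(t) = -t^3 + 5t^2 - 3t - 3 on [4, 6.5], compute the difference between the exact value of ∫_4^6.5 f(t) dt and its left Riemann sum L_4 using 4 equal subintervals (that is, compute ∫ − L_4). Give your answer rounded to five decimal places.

Exact integral: ∫_4^6.5 f(t) dt ≈ -78.0989583.
L_4 ≈ -52.7001953.
Error ≈ -78.0989583 − (-52.7001953) ≈ -25.39876.

-25.39876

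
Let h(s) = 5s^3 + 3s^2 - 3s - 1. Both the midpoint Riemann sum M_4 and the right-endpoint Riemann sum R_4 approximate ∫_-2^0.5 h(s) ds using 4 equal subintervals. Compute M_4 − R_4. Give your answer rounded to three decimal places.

-4.822

M_4 ≈ -8.00049.
R_4 ≈ -3.17871.
M_4 − R_4 ≈ -4.822.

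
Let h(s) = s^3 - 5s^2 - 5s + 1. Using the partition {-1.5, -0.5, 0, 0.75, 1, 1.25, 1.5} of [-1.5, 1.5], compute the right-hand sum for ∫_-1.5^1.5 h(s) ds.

-9.6015625

Subinterval widths: 1, 0.5, 0.75, 0.25, 0.25, 0.25.
Right endpoints: -0.5, 0, 0.75, 1, 1.25, 1.5.
h(-0.5) = 2.125, h(0) = 1, h(0.75) = -5.140625, h(1) = -8, h(1.25) = -11.109375, h(1.5) = -14.375.
Sum = Σ Δs_i · h(s_i).
Sum = -9.6015625.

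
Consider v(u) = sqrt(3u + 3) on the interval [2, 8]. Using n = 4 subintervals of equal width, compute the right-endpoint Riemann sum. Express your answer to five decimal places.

Δu = (8 − 2)/4 = 1.5.
Right endpoints: 3.5, 5, 6.5, 8.
v(3.5) ≈ 3.67423, v(5) ≈ 4.24264, v(6.5) ≈ 4.74342, v(8) ≈ 5.19615.
Sum = Δu · [v(3.5) + v(5) + v(6.5) + v(8)].
Sum ≈ 26.78467.

26.78467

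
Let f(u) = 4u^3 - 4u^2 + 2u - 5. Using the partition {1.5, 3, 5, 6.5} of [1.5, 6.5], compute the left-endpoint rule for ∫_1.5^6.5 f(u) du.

757.25

Subinterval widths: 1.5, 2, 1.5.
Left endpoints: 1.5, 3, 5.
f(1.5) = 2.5, f(3) = 73, f(5) = 405.
Sum = Σ Δu_i · f(u_i).
Sum = 757.25.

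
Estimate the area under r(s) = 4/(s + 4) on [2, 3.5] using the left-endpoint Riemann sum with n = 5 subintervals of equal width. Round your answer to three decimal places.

0.913

Δs = (3.5 − 2)/5 = 0.3.
Left endpoints: 2, 2.3, 2.6, 2.9, 3.2.
r(2) = 2/3, r(2.3) = 40/63, r(2.6) = 20/33, r(2.9) = 40/69, r(3.2) = 5/9.
Sum = Δs · [r(2) + r(2.3) + r(2.6) + r(2.9) + r(3.2)].
Sum ≈ 0.913.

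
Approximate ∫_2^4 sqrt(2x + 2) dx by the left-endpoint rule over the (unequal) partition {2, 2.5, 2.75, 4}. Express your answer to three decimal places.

Subinterval widths: 0.5, 0.25, 1.25.
Left endpoints: 2, 2.5, 2.75.
f(2) ≈ 2.449, f(2.5) ≈ 2.646, f(2.75) ≈ 2.739.
Sum = Σ Δx_i · f(x_i).
Sum ≈ 5.309.

5.309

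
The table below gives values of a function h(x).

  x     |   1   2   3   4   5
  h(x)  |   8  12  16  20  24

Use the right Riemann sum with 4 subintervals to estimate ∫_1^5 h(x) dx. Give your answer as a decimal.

Δx = 1.
Sum = 1·[12 + 16 + 20 + 24] = 72.

72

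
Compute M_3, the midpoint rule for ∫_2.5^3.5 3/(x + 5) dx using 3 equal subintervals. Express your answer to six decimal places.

0.375435

Δx = (3.5 − 2.5)/3 = 1/3.
Midpoints: 8/3, 3, 10/3.
f(8/3) = 9/23, f(3) = 0.375, f(10/3) = 0.36.
Sum = Δx · [f(8/3) + f(3) + f(10/3)].
Sum ≈ 0.375435.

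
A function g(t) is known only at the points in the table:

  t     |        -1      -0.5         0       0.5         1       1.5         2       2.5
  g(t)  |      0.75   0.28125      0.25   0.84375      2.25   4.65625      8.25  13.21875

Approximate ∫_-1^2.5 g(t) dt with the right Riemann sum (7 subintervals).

14.875

Δt = 0.5.
Sum = 0.5·[0.28125 + 0.25 + 0.84375 + 2.25 + 4.65625 + 8.25 + 13.21875] = 14.875.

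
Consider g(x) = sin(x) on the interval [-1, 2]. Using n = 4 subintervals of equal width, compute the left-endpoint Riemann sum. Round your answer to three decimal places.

0.255

Δx = (2 − (-1))/4 = 0.75.
Left endpoints: -1, -0.25, 0.5, 1.25.
g(-1) ≈ -0.841, g(-0.25) ≈ -0.247, g(0.5) ≈ 0.479, g(1.25) ≈ 0.949.
Sum = Δx · [g(-1) + g(-0.25) + g(0.5) + g(1.25)].
Sum ≈ 0.255.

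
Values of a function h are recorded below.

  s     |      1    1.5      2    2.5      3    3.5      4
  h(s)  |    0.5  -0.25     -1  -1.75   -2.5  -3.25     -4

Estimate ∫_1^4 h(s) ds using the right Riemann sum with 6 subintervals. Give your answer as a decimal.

Δs = 0.5.
Sum = 0.5·[(-0.25) + (-1) + (-1.75) + (-2.5) + (-3.25) + (-4)] = -6.375.

-6.375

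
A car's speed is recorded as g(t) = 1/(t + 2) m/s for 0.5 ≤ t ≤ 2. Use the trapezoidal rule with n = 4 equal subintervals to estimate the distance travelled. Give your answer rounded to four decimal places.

Δt = (2 − 0.5)/4 = 0.375.
g(0.5) = 0.4, g(0.875) = 8/23, g(1.25) = 4/13, g(1.625) = 8/29, g(2) = 0.25.
T_4 = (Δt/2)·[g(t_0) + 2g(t_1) + 2g(t_2) + 2g(t_3) + g(t_4)].
Sum ≈ 0.4711.

0.4711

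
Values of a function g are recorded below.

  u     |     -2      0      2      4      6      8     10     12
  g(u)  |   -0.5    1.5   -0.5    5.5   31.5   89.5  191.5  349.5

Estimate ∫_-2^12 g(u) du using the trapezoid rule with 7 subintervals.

987

Δu = 2.
T_7 = (2/2)·[(-0.5) + 2·1.5 + 2·(-0.5) + 2·5.5 + 2·31.5 + 2·89.5 + 2·191.5 + 349.5] = 987.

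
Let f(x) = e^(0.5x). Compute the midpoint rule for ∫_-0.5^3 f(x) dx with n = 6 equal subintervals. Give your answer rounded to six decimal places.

7.379591

Δx = (3 − (-0.5))/6 = 7/12.
Midpoints: -5/24, 0.375, 23/24, 37/24, 2.125, 65/24.
f(-5/24) ≈ 0.901075, f(0.375) ≈ 1.206230, f(23/24) ≈ 1.614728, f(37/24) ≈ 2.161567, f(2.125) ≈ 2.893596, f(65/24) ≈ 3.873532.
Sum = Δx · [f(-5/24) + f(0.375) + f(23/24) + ...].
Sum ≈ 7.379591.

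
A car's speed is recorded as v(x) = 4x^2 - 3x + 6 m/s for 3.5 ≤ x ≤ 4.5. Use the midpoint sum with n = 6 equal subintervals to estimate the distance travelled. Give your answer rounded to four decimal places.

58.3241

Δx = (4.5 − 3.5)/6 = 1/6.
Midpoints: 43/12, 3.75, 47/12, 49/12, 4.25, 53/12.
v(43/12) = 839/18, v(3.75) = 51, v(47/12) = 1001/18, v(49/12) = 544/9, v(4.25) = 65.5, v(53/12) = 637/9.
Sum = Δx · [v(43/12) + v(3.75) + v(47/12) + ...].
Sum ≈ 58.3241.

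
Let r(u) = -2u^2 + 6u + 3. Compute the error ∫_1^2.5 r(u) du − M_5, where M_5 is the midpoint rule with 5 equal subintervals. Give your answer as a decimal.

-0.0225

Exact integral: ∫_1^2.5 r(u) du = 10.5.
M_5 = 10.5225.
Error = 10.5 − 10.5225 = -0.0225.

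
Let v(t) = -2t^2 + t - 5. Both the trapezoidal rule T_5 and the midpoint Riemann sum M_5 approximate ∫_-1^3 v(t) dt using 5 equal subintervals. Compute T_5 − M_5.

-1.28

T_5 = -35.52.
M_5 = -34.24.
T_5 − M_5 = -1.28.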